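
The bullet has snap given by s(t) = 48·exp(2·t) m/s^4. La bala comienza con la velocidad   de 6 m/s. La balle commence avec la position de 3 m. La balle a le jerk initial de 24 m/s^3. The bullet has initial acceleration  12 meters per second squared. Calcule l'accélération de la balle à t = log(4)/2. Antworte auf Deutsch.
Wir müssen die Stammfunktion unserer Gleichung für den Snap s(t) = 48·exp(2·t) 2-mal finden. Mit ∫s(t)dt und Anwendung von j(0) = 24, finden wir j(t) = 24·exp(2·t). Mit ∫j(t)dt und Anwendung von a(0) = 12, finden wir a(t) = 12·exp(2·t). Aus der Gleichung für die Beschleunigung a(t) = 12·exp(2·t), setzen wir t = log(4)/2 ein und erhalten a = 48.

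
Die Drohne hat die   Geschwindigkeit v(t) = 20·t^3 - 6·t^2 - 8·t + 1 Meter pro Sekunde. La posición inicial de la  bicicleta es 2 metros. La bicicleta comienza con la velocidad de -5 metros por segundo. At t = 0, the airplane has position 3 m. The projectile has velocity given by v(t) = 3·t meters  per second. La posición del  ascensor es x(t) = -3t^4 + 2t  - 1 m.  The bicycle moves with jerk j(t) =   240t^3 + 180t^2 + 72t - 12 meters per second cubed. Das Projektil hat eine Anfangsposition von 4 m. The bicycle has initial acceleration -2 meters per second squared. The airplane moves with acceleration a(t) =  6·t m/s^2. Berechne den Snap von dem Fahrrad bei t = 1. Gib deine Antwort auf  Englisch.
Starting from jerk j(t) = 240·t^3 + 180·t^2 + 72·t - 12, we take 1 derivative. Differentiating jerk, we get snap: s(t) = 720·t^2 + 360·t + 72. From the given snap equation s(t) = 720·t^2 + 360·t + 72, we substitute t = 1 to get s = 1152.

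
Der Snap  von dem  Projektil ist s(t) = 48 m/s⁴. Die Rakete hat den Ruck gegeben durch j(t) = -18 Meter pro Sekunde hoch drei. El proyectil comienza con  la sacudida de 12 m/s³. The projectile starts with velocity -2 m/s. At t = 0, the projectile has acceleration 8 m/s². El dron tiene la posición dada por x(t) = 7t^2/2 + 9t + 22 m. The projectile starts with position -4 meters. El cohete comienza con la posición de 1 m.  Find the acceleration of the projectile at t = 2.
We must find the integral of our snap equation s(t) = 48 2 times. Integrating snap and using the initial condition j(0) = 12, we get j(t) = 48·t + 12. The antiderivative of jerk is acceleration. Using a(0) = 8, we get a(t) = 24·t^2 + 12·t + 8. Using a(t) = 24·t^2 + 12·t + 8 and substituting t = 2, we find a = 128.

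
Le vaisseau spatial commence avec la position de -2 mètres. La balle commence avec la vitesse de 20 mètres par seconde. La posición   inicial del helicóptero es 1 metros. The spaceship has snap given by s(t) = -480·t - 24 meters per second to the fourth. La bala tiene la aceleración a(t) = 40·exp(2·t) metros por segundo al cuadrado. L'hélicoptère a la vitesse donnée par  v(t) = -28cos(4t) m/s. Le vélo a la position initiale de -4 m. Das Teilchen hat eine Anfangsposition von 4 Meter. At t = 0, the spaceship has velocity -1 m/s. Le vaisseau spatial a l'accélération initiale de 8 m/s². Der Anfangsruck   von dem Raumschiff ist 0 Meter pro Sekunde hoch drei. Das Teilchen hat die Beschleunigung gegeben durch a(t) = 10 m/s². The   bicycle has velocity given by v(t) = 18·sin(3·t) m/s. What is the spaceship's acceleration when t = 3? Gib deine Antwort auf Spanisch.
Partiendo del snap s(t) = -480·t - 24, tomamos 2 antiderivadas. La antiderivada del snap es la sacudida. Usando j(0) = 0, obtenemos j(t) = 24·t·(-10·t - 1). Tomando ∫j(t)dt y aplicando a(0) = 8, encontramos a(t) = -80·t^3 - 12·t^2 + 8. Usando a(t) = -80·t^3 - 12·t^2 + 8 y sustituyendo t = 3, encontramos a = -2260.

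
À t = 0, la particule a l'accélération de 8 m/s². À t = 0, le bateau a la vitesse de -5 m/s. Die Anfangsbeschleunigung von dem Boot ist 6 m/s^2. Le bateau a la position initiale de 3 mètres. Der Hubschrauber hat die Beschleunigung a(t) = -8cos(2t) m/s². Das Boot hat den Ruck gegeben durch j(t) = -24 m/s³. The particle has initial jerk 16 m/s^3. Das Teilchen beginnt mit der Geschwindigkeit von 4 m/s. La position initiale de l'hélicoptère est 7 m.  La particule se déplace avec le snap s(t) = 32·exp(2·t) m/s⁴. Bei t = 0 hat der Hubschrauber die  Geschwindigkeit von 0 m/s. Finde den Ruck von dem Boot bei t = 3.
Mit j(t) = -24 und Einsetzen von t = 3, finden wir j = -24.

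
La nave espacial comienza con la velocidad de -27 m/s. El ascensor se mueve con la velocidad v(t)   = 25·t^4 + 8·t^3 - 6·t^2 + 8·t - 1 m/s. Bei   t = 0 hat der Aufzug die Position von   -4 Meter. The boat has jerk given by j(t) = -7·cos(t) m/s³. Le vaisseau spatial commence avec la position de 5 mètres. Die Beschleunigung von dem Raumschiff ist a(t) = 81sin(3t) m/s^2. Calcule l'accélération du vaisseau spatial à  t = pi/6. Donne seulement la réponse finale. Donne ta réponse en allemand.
a(pi/6) = 81.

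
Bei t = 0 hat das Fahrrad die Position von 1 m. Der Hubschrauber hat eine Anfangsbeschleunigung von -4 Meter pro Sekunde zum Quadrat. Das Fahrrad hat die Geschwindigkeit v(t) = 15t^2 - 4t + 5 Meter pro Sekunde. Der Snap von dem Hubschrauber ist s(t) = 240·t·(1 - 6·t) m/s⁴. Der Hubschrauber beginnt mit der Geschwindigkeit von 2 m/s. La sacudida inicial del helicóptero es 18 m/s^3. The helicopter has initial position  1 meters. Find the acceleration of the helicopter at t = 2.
To find the answer, we compute 2 integrals of s(t) = 240·t·(1 - 6·t). Finding the antiderivative of s(t) and using j(0) = 18: j(t) = -480·t^3 + 120·t^2 + 18. Finding the antiderivative of j(t) and using a(0) = -4: a(t) = -120·t^4 + 40·t^3 + 18·t - 4. From the given acceleration equation a(t) = -120·t^4 + 40·t^3 + 18·t - 4, we substitute t = 2 to get a = -1568.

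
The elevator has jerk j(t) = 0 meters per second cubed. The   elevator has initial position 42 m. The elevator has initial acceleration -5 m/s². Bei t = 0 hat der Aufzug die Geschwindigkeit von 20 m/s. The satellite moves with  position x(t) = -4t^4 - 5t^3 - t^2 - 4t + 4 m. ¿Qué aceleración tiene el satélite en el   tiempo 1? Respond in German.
Wir müssen unsere Gleichung für die Position x(t) = -4·t^4 - 5·t^3 - t^2 - 4·t + 4 2-mal ableiten. Die Ableitung von der Position ergibt die Geschwindigkeit: v(t) = -16·t^3 - 15·t^2 - 2·t - 4. Mit d/dt von v(t) finden wir a(t) = -48·t^2 - 30·t - 2. Aus der Gleichung für die Beschleunigung a(t) = -48·t^2 - 30·t - 2, setzen wir t = 1 ein und erhalten a = -80.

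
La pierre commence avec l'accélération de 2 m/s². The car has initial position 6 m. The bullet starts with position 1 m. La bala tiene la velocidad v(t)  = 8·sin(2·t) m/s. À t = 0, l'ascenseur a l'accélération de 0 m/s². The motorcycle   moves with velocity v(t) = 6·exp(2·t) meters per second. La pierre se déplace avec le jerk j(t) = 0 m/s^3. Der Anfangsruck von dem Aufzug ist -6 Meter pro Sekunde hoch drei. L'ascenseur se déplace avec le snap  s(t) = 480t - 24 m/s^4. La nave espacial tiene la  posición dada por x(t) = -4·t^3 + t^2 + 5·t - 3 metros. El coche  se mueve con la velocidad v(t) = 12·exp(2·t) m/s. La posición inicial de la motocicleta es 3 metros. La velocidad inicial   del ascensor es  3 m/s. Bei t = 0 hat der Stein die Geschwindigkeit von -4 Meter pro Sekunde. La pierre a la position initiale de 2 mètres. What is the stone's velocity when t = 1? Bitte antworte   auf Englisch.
We must find the integral of our jerk equation j(t) = 0 2 times. Taking ∫j(t)dt and applying a(0) = 2, we find a(t) = 2. Taking ∫a(t)dt and applying v(0) = -4, we find v(t) = 2·t - 4. We have velocity v(t) = 2·t - 4. Substituting t = 1: v(1) = -2.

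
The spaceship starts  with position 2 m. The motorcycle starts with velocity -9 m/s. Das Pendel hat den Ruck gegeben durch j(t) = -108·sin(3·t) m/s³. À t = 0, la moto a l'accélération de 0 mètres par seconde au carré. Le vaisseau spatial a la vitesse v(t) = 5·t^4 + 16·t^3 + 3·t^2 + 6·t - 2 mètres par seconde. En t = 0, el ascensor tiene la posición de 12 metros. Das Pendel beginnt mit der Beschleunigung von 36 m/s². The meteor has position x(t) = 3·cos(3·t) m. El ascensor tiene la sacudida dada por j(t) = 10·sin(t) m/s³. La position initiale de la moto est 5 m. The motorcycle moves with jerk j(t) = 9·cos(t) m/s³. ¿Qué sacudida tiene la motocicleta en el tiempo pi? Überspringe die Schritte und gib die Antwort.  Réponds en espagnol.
j(pi) = -9.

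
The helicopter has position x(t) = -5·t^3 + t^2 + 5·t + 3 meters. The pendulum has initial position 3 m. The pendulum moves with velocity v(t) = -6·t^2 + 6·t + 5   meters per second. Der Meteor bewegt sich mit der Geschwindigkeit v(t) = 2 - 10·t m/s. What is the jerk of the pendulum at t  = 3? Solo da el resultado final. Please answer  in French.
La réponse est -12.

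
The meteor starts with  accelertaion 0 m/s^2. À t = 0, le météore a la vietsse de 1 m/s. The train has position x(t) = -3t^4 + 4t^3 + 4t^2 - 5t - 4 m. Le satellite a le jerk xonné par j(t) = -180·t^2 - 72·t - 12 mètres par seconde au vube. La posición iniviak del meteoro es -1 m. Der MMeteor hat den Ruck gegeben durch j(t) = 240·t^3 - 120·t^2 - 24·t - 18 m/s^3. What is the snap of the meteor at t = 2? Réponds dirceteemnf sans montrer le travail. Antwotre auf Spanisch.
El snap en t = 2 es s = 2376.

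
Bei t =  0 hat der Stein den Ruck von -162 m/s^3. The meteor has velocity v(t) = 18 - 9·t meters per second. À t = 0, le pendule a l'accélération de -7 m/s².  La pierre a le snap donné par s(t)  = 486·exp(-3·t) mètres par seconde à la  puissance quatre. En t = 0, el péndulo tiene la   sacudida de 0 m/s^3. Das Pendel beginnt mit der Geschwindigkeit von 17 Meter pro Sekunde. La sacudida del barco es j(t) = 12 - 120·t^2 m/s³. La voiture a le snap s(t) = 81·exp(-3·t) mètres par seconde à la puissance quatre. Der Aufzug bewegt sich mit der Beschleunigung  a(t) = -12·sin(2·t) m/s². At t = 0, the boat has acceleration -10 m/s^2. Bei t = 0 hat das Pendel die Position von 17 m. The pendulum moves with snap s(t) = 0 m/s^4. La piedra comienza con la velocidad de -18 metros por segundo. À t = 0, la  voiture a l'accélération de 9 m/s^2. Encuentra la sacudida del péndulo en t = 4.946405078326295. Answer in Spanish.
Partiendo del snap s(t) = 0, tomamos 1 antiderivada. Integrando el snap y usando la condición inicial j(0) = 0, obtenemos j(t) = 0. De la ecuación de la sacudida j(t) = 0, sustituimos t = 4.946405078326295 para obtener j = 0.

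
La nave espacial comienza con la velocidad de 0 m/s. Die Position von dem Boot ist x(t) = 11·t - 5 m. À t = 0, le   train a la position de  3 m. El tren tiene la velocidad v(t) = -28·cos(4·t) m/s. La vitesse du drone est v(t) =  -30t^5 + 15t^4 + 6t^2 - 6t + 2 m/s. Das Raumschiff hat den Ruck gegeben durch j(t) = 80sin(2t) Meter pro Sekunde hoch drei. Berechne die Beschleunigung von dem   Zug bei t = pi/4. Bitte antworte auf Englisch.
Starting from velocity v(t) = -28·cos(4·t), we take 1 derivative. The derivative of velocity gives acceleration: a(t) = 112·sin(4·t). From the given acceleration equation a(t) = 112·sin(4·t), we substitute t = pi/4 to get a = 0.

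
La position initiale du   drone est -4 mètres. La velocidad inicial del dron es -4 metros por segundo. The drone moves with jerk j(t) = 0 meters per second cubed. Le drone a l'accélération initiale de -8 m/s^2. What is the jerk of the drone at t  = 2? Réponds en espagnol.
Tenemos la sacudida j(t) = 0. Sustituyendo t = 2: j(2) = 0.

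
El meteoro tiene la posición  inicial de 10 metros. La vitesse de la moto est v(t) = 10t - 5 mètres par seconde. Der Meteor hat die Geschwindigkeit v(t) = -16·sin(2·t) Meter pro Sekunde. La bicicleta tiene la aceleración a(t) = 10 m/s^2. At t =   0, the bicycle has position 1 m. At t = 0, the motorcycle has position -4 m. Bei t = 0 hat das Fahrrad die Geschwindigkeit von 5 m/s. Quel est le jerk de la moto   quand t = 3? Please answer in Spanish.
Partiendo de la velocidad v(t) = 10·t - 5, tomamos 2 derivadas. La derivada de la velocidad da la aceleración: a(t) = 10. Tomando d/dt de a(t), encontramos j(t) = 0. De la ecuación de la sacudida j(t) = 0, sustituimos t = 3 para obtener j = 0.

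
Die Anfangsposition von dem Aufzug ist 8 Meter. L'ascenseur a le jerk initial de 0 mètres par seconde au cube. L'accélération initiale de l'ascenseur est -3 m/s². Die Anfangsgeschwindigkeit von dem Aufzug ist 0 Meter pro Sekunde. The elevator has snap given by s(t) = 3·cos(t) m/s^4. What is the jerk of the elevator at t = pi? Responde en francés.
Nous devons intégrer notre équation du snap s(t) = 3·cos(t) 1 fois. En intégrant le snap et en utilisant la condition initiale j(0) = 0, nous obtenons j(t) = 3·sin(t). Nous avons le jerk j(t) = 3·sin(t). En substituant t = pi: j(pi) = 0.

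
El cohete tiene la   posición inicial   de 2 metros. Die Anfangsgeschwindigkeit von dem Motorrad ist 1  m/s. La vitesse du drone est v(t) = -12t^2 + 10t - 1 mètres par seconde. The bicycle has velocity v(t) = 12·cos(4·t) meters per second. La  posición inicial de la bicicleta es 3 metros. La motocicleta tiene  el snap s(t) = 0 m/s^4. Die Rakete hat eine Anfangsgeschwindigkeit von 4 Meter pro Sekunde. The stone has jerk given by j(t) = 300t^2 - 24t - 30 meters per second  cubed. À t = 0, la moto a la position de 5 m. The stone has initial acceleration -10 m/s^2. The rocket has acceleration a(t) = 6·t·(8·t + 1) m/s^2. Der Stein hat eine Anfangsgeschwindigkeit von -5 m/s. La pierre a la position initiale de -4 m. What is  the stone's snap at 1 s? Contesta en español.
Partiendo de la sacudida j(t) = 300·t^2 - 24·t - 30, tomamos 1 derivada. La derivada de la sacudida da el snap: s(t) = 600·t - 24. Usando s(t) = 600·t - 24 y sustituyendo t = 1, encontramos s = 576.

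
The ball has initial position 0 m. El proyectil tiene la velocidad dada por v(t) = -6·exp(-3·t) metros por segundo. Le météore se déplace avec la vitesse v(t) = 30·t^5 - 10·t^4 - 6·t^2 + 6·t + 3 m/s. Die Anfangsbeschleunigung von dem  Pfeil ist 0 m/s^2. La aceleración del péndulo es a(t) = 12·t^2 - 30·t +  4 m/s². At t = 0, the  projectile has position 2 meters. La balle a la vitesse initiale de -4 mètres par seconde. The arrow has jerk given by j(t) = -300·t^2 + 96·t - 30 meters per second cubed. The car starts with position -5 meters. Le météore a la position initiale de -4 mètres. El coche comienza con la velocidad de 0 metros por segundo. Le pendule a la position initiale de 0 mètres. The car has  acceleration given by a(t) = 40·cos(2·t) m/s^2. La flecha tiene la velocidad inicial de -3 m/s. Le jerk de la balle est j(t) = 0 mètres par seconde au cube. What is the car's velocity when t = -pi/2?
Starting from acceleration a(t) = 40·cos(2·t), we take 1 antiderivative. Finding the antiderivative of a(t) and using v(0) = 0: v(t) = 20·sin(2·t). We have velocity v(t) = 20·sin(2·t). Substituting t = -pi/2: v(-pi/2) = 0.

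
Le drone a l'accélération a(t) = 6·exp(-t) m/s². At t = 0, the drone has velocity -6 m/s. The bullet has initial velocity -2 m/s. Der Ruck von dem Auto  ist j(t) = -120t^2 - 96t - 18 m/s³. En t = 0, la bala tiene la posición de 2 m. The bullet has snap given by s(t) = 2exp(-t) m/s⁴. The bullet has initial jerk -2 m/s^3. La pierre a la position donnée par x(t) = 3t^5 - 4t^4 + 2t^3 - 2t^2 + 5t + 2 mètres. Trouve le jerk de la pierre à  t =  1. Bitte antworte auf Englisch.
To solve this, we need to take 3 derivatives of our position equation x(t) = 3·t^5 - 4·t^4 + 2·t^3 - 2·t^2 + 5·t + 2. The derivative of position gives velocity: v(t) = 15·t^4 - 16·t^3 + 6·t^2 - 4·t + 5. Taking d/dt of v(t), we find a(t) = 60·t^3 - 48·t^2 + 12·t - 4. Taking d/dt of a(t), we find j(t) = 180·t^2 - 96·t + 12. We have jerk j(t) = 180·t^2 - 96·t + 12. Substituting t = 1: j(1) = 96.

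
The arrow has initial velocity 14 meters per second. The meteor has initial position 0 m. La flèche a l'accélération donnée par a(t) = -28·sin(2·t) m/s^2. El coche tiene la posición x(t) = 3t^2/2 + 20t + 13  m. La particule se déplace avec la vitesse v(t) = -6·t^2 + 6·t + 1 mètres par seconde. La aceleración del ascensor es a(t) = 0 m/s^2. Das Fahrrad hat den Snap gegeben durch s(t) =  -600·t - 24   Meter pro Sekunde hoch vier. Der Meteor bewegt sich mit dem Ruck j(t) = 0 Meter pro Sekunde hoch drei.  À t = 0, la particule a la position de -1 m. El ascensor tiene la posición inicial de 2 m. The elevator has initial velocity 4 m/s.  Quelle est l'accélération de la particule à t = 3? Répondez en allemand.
Um dies zu lösen, müssen wir 1 Ableitung unserer Gleichung für die Geschwindigkeit v(t) = -6·t^2 + 6·t + 1 nehmen. Die Ableitung von der Geschwindigkeit ergibt die Beschleunigung: a(t) = 6 - 12·t. Aus der Gleichung für die Beschleunigung a(t) = 6 - 12·t, setzen wir t = 3 ein und erhalten a = -30.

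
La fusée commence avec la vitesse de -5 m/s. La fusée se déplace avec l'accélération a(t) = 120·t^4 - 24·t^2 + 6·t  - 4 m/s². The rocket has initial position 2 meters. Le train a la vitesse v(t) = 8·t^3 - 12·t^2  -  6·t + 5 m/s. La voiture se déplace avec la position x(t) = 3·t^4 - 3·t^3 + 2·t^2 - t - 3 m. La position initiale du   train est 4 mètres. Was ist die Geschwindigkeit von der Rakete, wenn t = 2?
Wir müssen unsere Gleichung für die Beschleunigung a(t) = 120·t^4 - 24·t^2 + 6·t - 4 1-mal integrieren. Das Integral von der Beschleunigung ist die Geschwindigkeit. Mit v(0) = -5 erhalten wir v(t) = 24·t^5 - 8·t^3 + 3·t^2 - 4·t - 5. Mit v(t) = 24·t^5 - 8·t^3 + 3·t^2 - 4·t - 5 und Einsetzen von t = 2, finden wir v = 703.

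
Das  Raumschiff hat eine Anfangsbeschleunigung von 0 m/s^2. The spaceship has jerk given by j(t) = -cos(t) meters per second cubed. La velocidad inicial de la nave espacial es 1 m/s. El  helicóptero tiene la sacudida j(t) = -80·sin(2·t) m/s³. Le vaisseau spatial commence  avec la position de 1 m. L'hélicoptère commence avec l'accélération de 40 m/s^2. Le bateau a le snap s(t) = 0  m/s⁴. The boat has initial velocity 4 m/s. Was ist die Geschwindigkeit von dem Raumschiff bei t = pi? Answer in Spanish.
Necesitamos integrar nuestra ecuación de la sacudida j(t) = -cos(t) 2 veces. Tomando ∫j(t)dt y aplicando a(0) = 0, encontramos a(t) = -sin(t). La integral de la aceleración, con v(0) = 1, da la velocidad: v(t) = cos(t). Tenemos la velocidad v(t) = cos(t). Sustituyendo t = pi: v(pi) = -1.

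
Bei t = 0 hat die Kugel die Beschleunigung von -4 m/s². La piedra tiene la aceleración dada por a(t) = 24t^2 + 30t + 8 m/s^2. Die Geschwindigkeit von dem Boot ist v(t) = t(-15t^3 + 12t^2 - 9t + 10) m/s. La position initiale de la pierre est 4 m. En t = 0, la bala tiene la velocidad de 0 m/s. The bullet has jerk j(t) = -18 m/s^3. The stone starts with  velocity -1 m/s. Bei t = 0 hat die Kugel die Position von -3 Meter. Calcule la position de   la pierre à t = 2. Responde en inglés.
To solve this, we need to take 2 integrals of our acceleration equation a(t) = 24·t^2 + 30·t + 8. Integrating acceleration and using the initial condition v(0) = -1, we get v(t) = 8·t^3 + 15·t^2 + 8·t - 1. Finding the integral of v(t) and using x(0) = 4: x(t) = 2·t^4 + 5·t^3 + 4·t^2 - t + 4. We have position x(t) = 2·t^4 + 5·t^3 + 4·t^2 - t + 4. Substituting t = 2: x(2) = 90.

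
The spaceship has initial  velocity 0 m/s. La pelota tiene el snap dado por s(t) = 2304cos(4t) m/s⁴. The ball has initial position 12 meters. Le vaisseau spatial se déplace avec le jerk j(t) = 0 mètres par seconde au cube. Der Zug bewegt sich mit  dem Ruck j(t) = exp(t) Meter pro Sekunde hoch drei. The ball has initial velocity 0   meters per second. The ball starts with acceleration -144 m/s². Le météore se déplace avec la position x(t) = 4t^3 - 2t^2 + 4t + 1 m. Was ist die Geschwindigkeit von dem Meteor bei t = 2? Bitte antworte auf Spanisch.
Debemos derivar nuestra ecuación de la posición x(t) = 4·t^3 - 2·t^2 + 4·t + 1 1 vez. Derivando la posición, obtenemos la velocidad: v(t) = 12·t^2 - 4·t + 4. De la ecuación de la velocidad v(t) = 12·t^2 - 4·t + 4, sustituimos t = 2 para obtener v = 44.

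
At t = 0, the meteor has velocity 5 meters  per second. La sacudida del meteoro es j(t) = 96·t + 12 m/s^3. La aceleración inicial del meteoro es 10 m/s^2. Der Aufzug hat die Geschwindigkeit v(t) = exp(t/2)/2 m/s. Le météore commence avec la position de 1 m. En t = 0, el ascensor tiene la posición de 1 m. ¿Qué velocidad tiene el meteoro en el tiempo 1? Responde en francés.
Nous devons intégrer notre équation du jerk j(t) = 96·t + 12 2 fois. La primitive du jerk, avec a(0) = 10, donne l'accélération: a(t) = 48·t^2 + 12·t + 10. La primitive de l'accélération, avec v(0) = 5, donne la vitesse: v(t) = 16·t^3 + 6·t^2 + 10·t + 5. De l'équation de la vitesse v(t) = 16·t^3 + 6·t^2 + 10·t + 5, nous substituons t = 1 pour obtenir v = 37.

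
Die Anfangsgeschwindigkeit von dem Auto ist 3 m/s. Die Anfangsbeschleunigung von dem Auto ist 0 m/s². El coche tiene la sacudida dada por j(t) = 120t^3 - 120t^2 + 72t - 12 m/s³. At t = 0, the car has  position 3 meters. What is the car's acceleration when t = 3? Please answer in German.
Wir müssen unsere Gleichung für den Ruck j(t) = 120·t^3 - 120·t^2 + 72·t - 12 1-mal integrieren. Mit ∫j(t)dt und Anwendung von a(0) = 0, finden wir a(t) = 2·t·(15·t^3 - 20·t^2 + 18·t - 6). Wir haben die Beschleunigung a(t) = 2·t·(15·t^3 - 20·t^2 + 18·t - 6). Durch Einsetzen von t = 3: a(3) = 1638.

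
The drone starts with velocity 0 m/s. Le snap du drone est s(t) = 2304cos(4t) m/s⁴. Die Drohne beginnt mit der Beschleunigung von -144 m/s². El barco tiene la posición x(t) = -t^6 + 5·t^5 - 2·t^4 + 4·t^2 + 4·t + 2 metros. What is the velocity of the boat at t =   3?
To solve this, we need to take 1 derivative of our position equation x(t) = -t^6 + 5·t^5 - 2·t^4 + 4·t^2 + 4·t + 2. Differentiating position, we get velocity: v(t) = -6·t^5 + 25·t^4 - 8·t^3 + 8·t + 4. Using v(t) = -6·t^5 + 25·t^4 - 8·t^3 + 8·t + 4 and substituting t = 3, we find v = 379.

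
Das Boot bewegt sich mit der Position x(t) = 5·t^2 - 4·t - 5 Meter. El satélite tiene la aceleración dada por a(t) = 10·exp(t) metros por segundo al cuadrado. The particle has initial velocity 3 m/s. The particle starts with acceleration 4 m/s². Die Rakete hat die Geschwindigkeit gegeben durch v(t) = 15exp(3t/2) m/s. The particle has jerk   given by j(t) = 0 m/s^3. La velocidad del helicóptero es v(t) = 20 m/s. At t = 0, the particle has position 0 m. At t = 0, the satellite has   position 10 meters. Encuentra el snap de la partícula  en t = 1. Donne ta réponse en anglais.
To solve this, we need to take 1 derivative of our jerk equation j(t) = 0. Differentiating jerk, we get snap: s(t) = 0. We have snap s(t) = 0. Substituting t = 1: s(1) = 0.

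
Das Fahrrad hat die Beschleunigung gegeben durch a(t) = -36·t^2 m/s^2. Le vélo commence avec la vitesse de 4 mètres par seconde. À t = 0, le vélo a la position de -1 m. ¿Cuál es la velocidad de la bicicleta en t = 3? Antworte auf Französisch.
Nous devons trouver la primitive de notre équation de l'accélération a(t) = -36·t^2 1 fois. L'intégrale de l'accélération, avec v(0) = 4, donne la vitesse: v(t) = 4 - 12·t^3. Nous avons la vitesse v(t) = 4 - 12·t^3. En substituant t = 3: v(3) = -320.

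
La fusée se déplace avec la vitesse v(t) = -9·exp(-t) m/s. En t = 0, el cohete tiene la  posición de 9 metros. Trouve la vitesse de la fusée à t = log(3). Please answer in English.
Using v(t) = -9·exp(-t) and substituting t = log(3), we find v = -3.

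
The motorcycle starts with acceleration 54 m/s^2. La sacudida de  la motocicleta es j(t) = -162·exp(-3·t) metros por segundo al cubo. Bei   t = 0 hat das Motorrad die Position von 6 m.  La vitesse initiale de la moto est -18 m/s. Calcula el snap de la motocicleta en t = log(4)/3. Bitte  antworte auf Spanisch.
Para resolver esto, necesitamos tomar 1 derivada de nuestra ecuación de la sacudida j(t) = -162·exp(-3·t). Derivando la sacudida, obtenemos el snap: s(t) = 486·exp(-3·t). Usando s(t) = 486·exp(-3·t) y sustituyendo t = log(4)/3, encontramos s = 243/2.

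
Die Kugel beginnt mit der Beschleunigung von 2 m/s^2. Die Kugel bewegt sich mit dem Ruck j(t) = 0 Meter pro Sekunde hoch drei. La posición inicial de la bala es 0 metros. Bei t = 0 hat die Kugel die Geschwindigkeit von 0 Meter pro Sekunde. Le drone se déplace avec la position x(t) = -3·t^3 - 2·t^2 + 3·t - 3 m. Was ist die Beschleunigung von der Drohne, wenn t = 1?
Um dies zu lösen, müssen wir 2 Ableitungen unserer Gleichung für die Position x(t) = -3·t^3 - 2·t^2 + 3·t - 3 nehmen. Durch Ableiten von der Position erhalten wir die Geschwindigkeit: v(t) = -9·t^2 - 4·t + 3. Durch Ableiten von der Geschwindigkeit erhalten wir die Beschleunigung: a(t) = -18·t - 4. Wir haben die Beschleunigung a(t) = -18·t - 4. Durch Einsetzen von t = 1: a(1) = -22.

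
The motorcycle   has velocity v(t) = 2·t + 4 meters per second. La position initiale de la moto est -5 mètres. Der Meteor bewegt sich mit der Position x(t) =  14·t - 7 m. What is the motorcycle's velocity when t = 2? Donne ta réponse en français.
Nous avons la vitesse v(t) = 2·t + 4. En substituant t = 2: v(2) = 8.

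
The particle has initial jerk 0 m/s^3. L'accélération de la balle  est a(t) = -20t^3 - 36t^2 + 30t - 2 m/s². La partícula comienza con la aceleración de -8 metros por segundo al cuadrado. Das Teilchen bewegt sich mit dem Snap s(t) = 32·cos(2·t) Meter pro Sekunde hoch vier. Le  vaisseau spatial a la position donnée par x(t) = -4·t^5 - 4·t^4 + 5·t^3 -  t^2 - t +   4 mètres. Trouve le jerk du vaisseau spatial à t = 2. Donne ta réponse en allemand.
Um dies zu lösen, müssen wir 3 Ableitungen unserer Gleichung für die Position x(t) = -4·t^5 - 4·t^4 + 5·t^3 - t^2 - t + 4 nehmen. Mit d/dt von x(t) finden wir v(t) = -20·t^4 - 16·t^3 + 15·t^2 - 2·t - 1. Durch Ableiten von der Geschwindigkeit erhalten wir die Beschleunigung: a(t) = -80·t^3 - 48·t^2 + 30·t - 2. Die Ableitung von der Beschleunigung ergibt den Ruck: j(t) = -240·t^2 - 96·t + 30. Aus der Gleichung für den Ruck j(t) = -240·t^2 - 96·t + 30, setzen wir t = 2 ein und erhalten j = -1122.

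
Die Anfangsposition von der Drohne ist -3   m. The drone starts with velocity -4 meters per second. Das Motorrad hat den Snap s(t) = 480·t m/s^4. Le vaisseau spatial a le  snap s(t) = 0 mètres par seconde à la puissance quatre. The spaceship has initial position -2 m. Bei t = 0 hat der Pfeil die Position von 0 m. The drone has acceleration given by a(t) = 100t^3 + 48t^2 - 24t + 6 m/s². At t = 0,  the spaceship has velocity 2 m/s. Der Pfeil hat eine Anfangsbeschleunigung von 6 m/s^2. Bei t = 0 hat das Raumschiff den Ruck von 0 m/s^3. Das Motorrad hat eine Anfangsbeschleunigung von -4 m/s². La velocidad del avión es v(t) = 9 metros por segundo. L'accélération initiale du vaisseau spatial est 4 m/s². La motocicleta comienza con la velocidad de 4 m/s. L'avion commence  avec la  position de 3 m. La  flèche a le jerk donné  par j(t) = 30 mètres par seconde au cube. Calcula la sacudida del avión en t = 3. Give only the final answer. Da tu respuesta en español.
La sacudida en t = 3 es j = 0.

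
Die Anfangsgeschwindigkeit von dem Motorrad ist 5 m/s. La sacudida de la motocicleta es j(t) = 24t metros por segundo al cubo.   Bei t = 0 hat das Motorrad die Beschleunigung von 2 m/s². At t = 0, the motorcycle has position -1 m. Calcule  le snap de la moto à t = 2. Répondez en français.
Pour résoudre ceci, nous devons prendre 1 dérivée de notre équation du jerk j(t) = 24·t. En prenant d/dt de j(t), nous trouvons s(t) = 24. De l'équation du snap s(t) = 24, nous substituons t = 2 pour obtenir s = 24.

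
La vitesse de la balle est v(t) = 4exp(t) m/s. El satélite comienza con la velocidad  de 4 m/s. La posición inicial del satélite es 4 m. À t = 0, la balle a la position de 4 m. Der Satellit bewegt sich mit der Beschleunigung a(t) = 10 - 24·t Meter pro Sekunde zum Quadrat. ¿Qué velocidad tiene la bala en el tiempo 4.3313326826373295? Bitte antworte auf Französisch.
En utilisant v(t) = 4·exp(t) et en substituant t = 4.3313326826373295, nous trouvons v = 304.182254685724.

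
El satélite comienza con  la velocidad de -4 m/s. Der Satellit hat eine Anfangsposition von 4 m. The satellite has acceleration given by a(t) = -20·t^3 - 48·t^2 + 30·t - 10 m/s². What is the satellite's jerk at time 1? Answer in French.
Nous devons dériver notre équation de l'accélération a(t) = -20·t^3 - 48·t^2 + 30·t - 10 1 fois. La dérivée de l'accélération donne le jerk: j(t) = -60·t^2 - 96·t + 30. Nous avons le jerk j(t) = -60·t^2 - 96·t + 30. En substituant t = 1: j(1) = -126.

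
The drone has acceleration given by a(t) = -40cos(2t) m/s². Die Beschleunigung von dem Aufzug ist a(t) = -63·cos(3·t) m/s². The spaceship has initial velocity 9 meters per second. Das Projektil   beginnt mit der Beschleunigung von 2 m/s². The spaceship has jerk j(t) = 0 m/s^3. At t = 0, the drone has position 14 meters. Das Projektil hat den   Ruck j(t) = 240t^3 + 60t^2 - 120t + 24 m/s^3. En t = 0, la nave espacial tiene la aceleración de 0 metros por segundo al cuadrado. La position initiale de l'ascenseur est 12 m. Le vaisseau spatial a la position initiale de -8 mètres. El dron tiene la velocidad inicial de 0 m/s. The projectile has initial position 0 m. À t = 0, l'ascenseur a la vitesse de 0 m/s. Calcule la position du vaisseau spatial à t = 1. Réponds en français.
Pour résoudre ceci, nous devons prendre 3 primitives de notre équation du jerk j(t) = 0. En prenant ∫j(t)dt et en appliquant a(0) = 0, nous trouvons a(t) = 0. L'intégrale de l'accélération, avec v(0) = 9, donne la vitesse: v(t) = 9. L'intégrale de la vitesse, avec x(0) = -8, donne la position: x(t) = 9·t - 8. En utilisant x(t) = 9·t - 8 et en substituant t = 1, nous trouvons x = 1.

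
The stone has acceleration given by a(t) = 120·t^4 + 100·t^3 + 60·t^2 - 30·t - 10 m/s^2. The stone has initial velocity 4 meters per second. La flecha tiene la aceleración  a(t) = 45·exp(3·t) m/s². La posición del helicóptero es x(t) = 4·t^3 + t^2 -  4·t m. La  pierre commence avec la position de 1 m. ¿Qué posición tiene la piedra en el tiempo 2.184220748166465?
Necesitamos integrar nuestra ecuación de la aceleración a(t) = 120·t^4 + 100·t^3 + 60·t^2 - 30·t - 10 2 veces. Integrando la aceleración y usando la condición inicial v(0) = 4, obtenemos v(t) = 24·t^5 + 25·t^4 + 20·t^3 - 15·t^2 - 10·t + 4. La integral de la velocidad es la posición. Usando x(0) = 1, obtenemos x(t) = 4·t^6 + 5·t^5 + 5·t^4 - 5·t^3 - 5·t^2 + 4·t + 1. Usando x(t) = 4·t^6 + 5·t^5 + 5·t^4 - 5·t^3 - 5·t^2 + 4·t + 1 y sustituyendo t = 2.184220748166465, encontramos x = 730.505374703018.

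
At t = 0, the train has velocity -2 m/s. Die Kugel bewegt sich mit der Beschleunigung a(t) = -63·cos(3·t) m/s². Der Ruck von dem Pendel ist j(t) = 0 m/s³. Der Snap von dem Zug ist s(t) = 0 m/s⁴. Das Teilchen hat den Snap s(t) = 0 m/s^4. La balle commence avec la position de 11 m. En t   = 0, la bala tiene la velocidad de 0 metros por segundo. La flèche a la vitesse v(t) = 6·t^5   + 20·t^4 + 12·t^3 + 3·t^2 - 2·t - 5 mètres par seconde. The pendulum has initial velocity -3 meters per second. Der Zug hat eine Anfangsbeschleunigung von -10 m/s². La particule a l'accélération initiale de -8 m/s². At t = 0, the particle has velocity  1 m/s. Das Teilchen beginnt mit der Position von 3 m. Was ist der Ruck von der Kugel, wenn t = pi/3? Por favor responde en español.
Debemos derivar nuestra ecuación de la aceleración a(t) = -63·cos(3·t) 1 vez. La derivada de la aceleración da la sacudida: j(t) = 189·sin(3·t). Usando j(t) = 189·sin(3·t) y sustituyendo t = pi/3, encontramos j = 0.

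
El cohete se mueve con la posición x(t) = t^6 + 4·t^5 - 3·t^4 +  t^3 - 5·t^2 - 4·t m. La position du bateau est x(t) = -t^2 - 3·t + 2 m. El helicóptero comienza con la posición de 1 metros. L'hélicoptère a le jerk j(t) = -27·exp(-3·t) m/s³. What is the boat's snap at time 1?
To solve this, we need to take 4 derivatives of our position equation x(t) = -t^2 - 3·t + 2. The derivative of position gives velocity: v(t) = -2·t - 3. Taking d/dt of v(t), we find a(t) = -2. Differentiating acceleration, we get jerk: j(t) = 0. The derivative of jerk gives snap: s(t) = 0. From the given snap equation s(t) = 0, we substitute t = 1 to get s = 0.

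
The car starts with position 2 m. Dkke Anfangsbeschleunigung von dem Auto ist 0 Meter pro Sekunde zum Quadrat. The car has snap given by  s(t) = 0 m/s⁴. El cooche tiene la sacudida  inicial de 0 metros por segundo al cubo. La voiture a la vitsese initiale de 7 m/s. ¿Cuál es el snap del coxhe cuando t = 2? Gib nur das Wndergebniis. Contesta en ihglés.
The answer is 0.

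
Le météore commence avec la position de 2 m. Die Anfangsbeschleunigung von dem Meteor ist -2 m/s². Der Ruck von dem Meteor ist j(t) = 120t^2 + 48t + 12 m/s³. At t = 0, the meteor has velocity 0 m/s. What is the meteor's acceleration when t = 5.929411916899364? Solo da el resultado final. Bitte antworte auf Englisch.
a(5.929411916899364) = 9251.57609941101.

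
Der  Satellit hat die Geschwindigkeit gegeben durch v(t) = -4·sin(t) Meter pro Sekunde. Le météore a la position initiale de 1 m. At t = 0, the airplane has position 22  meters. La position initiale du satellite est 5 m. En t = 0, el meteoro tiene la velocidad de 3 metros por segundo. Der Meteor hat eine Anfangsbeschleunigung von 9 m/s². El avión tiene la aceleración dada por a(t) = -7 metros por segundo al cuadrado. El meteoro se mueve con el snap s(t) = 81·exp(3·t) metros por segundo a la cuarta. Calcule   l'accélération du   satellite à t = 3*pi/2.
En partant de la vitesse v(t) = -4·sin(t), nous prenons 1 dérivée. En dérivant la vitesse, nous obtenons l'accélération: a(t) = -4·cos(t). Nous avons l'accélération a(t) = -4·cos(t). En substituant t = 3*pi/2: a(3*pi/2) = 0.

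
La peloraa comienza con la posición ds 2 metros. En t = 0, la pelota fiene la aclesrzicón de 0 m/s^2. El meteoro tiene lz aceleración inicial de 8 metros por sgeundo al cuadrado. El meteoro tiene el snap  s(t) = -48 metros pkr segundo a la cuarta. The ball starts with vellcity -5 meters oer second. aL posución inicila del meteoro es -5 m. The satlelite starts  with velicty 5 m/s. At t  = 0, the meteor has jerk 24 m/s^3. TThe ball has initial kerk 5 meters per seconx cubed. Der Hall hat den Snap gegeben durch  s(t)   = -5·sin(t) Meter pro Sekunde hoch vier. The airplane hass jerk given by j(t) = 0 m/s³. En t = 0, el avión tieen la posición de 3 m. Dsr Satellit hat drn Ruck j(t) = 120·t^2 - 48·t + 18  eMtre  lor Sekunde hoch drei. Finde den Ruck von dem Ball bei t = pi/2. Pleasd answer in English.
We need to integrate our snap equation s(t) = -5·sin(t) 1 time. The antiderivative of snap, with j(0) = 5, gives jerk: j(t) = 5·cos(t). We have jerk j(t) = 5·cos(t). Substituting t = pi/2: j(pi/2) = 0.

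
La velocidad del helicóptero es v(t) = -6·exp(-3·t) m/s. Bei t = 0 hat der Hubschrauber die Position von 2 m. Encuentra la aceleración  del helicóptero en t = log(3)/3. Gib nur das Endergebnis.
La aceleración en t = log(3)/3 es a = 6.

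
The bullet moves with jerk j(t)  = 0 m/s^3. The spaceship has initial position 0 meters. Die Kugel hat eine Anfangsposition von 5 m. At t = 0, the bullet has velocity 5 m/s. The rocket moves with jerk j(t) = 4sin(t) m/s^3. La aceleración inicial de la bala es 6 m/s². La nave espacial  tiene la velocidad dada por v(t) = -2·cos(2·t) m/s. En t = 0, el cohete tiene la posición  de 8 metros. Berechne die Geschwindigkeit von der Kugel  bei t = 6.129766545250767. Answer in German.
Um dies zu lösen, müssen wir 2 Integrale unserer Gleichung für den Ruck j(t) = 0 finden. Durch Integration von dem Ruck und Verwendung der Anfangsbedingung a(0) = 6, erhalten wir a(t) = 6. Durch Integration von der Beschleunigung und Verwendung der Anfangsbedingung v(0) = 5, erhalten wir v(t) = 6·t + 5. Mit v(t) = 6·t + 5 und Einsetzen von t = 6.129766545250767, finden wir v = 41.7785992715046.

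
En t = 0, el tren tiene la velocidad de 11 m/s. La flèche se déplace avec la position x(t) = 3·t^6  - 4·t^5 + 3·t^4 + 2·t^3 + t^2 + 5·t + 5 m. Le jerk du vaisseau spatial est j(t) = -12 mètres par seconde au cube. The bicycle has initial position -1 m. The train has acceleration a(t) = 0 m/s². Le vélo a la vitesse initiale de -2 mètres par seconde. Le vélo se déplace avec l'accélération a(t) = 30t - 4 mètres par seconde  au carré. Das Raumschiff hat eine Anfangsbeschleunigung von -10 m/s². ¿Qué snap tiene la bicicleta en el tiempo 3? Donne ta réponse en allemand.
Ausgehend von der Beschleunigung a(t) = 30·t - 4, nehmen wir 2 Ableitungen. Die Ableitung von der Beschleunigung ergibt den Ruck: j(t) = 30. Durch Ableiten von dem Ruck erhalten wir den Snap: s(t) = 0. Aus der Gleichung für den Snap s(t) = 0, setzen wir t = 3 ein und erhalten s = 0.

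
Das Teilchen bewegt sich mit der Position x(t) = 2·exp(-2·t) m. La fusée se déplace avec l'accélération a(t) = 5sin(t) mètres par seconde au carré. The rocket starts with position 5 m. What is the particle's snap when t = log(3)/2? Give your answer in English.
We must differentiate our position equation x(t) = 2·exp(-2·t) 4 times. Differentiating position, we get velocity: v(t) = -4·exp(-2·t). The derivative of velocity gives acceleration: a(t) = 8·exp(-2·t). Taking d/dt of a(t), we find j(t) = -16·exp(-2·t). Differentiating jerk, we get snap: s(t) = 32·exp(-2·t). Using s(t) = 32·exp(-2·t) and substituting t = log(3)/2, we find s = 32/3.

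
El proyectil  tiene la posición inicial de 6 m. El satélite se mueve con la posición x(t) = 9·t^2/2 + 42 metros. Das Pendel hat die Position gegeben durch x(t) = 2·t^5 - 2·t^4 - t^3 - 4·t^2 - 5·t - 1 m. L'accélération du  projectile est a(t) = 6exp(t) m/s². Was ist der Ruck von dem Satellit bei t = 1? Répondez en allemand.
Ausgehend von der Position x(t) = 9·t^2/2 + 42, nehmen wir 3 Ableitungen. Mit d/dt von x(t) finden wir v(t) = 9·t. Die Ableitung von der Geschwindigkeit ergibt die Beschleunigung: a(t) = 9. Die Ableitung von der Beschleunigung ergibt den Ruck: j(t) = 0. Aus der Gleichung für den Ruck j(t) = 0, setzen wir t = 1 ein und erhalten j = 0.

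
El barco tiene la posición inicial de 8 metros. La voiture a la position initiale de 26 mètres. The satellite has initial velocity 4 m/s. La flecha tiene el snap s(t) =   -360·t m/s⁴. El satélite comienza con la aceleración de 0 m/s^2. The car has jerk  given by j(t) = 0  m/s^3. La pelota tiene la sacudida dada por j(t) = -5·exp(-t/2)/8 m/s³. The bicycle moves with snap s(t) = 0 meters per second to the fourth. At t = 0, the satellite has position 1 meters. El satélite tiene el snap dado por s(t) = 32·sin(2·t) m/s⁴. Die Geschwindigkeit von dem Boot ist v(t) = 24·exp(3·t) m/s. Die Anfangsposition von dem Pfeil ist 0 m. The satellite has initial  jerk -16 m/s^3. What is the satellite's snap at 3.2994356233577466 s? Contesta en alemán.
Mit s(t) = 32·sin(2·t) und Einsetzen von t = 3.2994356233577466, finden wir s = 9.93499478774432.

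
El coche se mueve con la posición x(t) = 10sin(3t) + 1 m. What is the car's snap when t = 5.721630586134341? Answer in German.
Um dies zu lösen, müssen wir 4 Ableitungen unserer Gleichung für die Position x(t) = 10·sin(3·t) + 1 nehmen. Durch Ableiten von der Position erhalten wir die Geschwindigkeit: v(t) = 30·cos(3·t). Mit d/dt von v(t) finden wir a(t) = -90·sin(3·t). Mit d/dt von a(t) finden wir j(t) = -270·cos(3·t). Durch Ableiten von dem Ruck erhalten wir den Snap: s(t) = 810·sin(3·t). Mit s(t) = 810·sin(3·t) und Einsetzen von t = 5.721630586134341, finden wir s = -804.754488319033.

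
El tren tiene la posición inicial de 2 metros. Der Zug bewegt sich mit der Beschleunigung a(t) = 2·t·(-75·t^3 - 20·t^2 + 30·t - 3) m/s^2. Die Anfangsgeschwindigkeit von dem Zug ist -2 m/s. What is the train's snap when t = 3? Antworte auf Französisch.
En partant de l'accélération a(t) = 2·t·(-75·t^3 - 20·t^2 + 30·t - 3), nous prenons 2 dérivées. En dérivant l'accélération, nous obtenons le jerk: j(t) = -150·t^3 - 40·t^2 + 2·t·(-225·t^2 - 40·t + 30) + 60·t - 6. En dérivant le jerk, nous obtenons le snap: s(t) = -900·t^2 + 2·t·(-450·t - 40) - 160·t + 120. Nous avons le snap s(t) = -900·t^2 + 2·t·(-450·t - 40) - 160·t + 120. En substituant t = 3: s(3) = -16800.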